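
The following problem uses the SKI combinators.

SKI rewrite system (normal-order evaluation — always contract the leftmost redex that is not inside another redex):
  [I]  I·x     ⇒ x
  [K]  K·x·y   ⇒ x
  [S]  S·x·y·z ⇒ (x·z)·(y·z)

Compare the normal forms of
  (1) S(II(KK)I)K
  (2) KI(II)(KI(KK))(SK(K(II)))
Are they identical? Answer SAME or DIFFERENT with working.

Term A:
  start: S(II(KK)I)K
  →1  S(I(KK)I)K
  →2  S(KKI)K
  →3  SKK

Term B:
  start: KI(II)(KI(KK))(SK(K(II)))
  →1  I(KI(KK))(SK(K(II)))
  →2  KI(KK)(SK(K(II)))
  →3  I(SK(K(II)))
  →4  SK(K(II))
  →5  SK(KI)

Answer: DIFFERENT — A ⇓ SKK, B ⇓ SK(KI)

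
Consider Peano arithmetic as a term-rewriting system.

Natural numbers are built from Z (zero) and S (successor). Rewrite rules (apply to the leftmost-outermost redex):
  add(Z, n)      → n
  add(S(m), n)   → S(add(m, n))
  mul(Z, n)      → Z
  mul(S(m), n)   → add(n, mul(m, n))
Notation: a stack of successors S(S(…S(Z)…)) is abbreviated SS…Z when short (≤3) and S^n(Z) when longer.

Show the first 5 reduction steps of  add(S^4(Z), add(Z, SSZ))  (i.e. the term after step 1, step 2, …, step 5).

  start: add(S^4(Z), add(Z, SSZ))
  [1] S(add(SSSZ, add(Z, SSZ)))
  [2] S(S(add(SSZ, add(Z, SSZ))))
  [3] S(S(S(add(SZ, add(Z, SSZ)))))
  [4] S(S(S(S(add(Z, add(Z, SSZ))))))
  [5] S(S(S(S(add(Z, SSZ)))))

Answer: after 5 steps: S(S(S(S(add(Z, SSZ)))))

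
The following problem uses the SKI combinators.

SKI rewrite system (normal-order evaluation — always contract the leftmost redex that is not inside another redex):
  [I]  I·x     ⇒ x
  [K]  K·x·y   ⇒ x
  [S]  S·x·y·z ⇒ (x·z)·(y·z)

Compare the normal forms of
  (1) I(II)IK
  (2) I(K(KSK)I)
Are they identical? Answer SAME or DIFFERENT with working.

Term A:
  start: I(II)IK
  step 1: IIIK
  step 2: IIK
  step 3: IK
  step 4: K

Term B:
  start: I(K(KSK)I)
  step 1: K(KSK)I
  step 2: KSK
  step 3: S

Answer: DIFFERENT — A ⇓ K, B ⇓ S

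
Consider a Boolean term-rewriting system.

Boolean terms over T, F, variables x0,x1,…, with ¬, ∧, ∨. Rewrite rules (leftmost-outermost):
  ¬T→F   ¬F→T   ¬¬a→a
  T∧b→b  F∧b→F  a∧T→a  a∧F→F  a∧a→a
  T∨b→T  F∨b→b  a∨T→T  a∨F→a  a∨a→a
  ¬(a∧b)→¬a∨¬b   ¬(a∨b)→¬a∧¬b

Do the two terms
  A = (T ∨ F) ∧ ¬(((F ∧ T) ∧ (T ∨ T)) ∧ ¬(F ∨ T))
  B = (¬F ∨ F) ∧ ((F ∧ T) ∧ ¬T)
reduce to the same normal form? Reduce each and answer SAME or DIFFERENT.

Answer: DIFFERENT — A ⇓ T, B ⇓ F

Working:
Term A:
  start: (T ∨ F) ∧ ¬(((F ∧ T) ∧ (T ∨ T)) ∧ ¬(F ∨ T))
  step 1: T ∧ ¬(((F ∧ T) ∧ (T ∨ T)) ∧ ¬(F ∨ T))
  step 2: ¬(((F ∧ T) ∧ (T ∨ T)) ∧ ¬(F ∨ T))
  step 3: ¬((F ∧ T) ∧ (T ∨ T)) ∨ ¬¬(F ∨ T)
  step 4: (¬(F ∧ T) ∨ ¬(T ∨ T)) ∨ ¬¬(F ∨ T)
  step 5: ((¬F ∨ ¬T) ∨ ¬(T ∨ T)) ∨ ¬¬(F ∨ T)
  step 6: ((T ∨ ¬T) ∨ ¬(T ∨ T)) ∨ ¬¬(F ∨ T)
  step 7: (T ∨ ¬(T ∨ T)) ∨ ¬¬(F ∨ T)
  step 8: T ∨ ¬¬(F ∨ T)
  step 9: T

Term B:
  start: (¬F ∨ F) ∧ ((F ∧ T) ∧ ¬T)
  step 1: ¬F ∧ ((F ∧ T) ∧ ¬T)
  step 2: T ∧ ((F ∧ T) ∧ ¬T)
  step 3: (F ∧ T) ∧ ¬T
  step 4: F ∧ ¬T
  step 5: F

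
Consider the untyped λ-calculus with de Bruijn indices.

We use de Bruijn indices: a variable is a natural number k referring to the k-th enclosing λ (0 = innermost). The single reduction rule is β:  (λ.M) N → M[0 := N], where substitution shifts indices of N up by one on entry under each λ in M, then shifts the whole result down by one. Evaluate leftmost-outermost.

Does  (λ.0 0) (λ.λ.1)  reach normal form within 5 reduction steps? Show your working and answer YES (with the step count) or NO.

Answer: YES — reaches normal form λ.λ.λ.1 in 2 ≤ 5 steps

Reduction:
  start: (λ.0 0) (λ.λ.1)
  [1] (λ.λ.1) (λ.λ.1)
  [2] λ.λ.λ.1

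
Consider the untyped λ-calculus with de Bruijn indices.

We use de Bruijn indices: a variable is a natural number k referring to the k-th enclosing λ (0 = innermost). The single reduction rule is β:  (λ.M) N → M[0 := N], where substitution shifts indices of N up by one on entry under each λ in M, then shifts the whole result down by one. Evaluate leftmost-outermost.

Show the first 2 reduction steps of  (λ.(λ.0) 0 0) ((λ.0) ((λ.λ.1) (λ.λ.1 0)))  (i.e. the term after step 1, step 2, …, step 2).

Answer: after 2 steps: (λ.0) ((λ.λ.1) (λ.λ.1 0)) ((λ.0) ((λ.λ.1) (λ.λ.1 0)))

Working:
  start: (λ.(λ.0) 0 0) ((λ.0) ((λ.λ.1) (λ.λ.1 0)))
  [1] (λ.0) ((λ.0) ((λ.λ.1) (λ.λ.1 0))) ((λ.0) ((λ.λ.1) (λ.λ.1 0)))
  [2] (λ.0) ((λ.λ.1) (λ.λ.1 0)) ((λ.0) ((λ.λ.1) (λ.λ.1 0)))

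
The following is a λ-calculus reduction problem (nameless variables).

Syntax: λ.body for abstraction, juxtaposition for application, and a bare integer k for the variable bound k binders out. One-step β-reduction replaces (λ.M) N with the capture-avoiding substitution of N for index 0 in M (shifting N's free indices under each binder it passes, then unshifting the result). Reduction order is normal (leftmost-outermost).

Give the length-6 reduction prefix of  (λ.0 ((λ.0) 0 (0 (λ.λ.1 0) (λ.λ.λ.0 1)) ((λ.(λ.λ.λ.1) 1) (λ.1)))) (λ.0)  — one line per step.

Answer: after 6 steps: (λ.(λ.λ.λ.0 1) 0) ((λ.(λ.λ.λ.1) (λ.0)) (λ.λ.0))

Derivation:
  start: (λ.0 ((λ.0) 0 (0 (λ.λ.1 0) (λ.λ.λ.0 1)) ((λ.(λ.λ.λ.1) 1) (λ.1)))) (λ.0)
  →1  (λ.0) ((λ.0) (λ.0) ((λ.0) (λ.λ.1 0) (λ.λ.λ.0 1)) ((λ.(λ.λ.λ.1) (λ.0)) (λ.λ.0)))
  →2  (λ.0) (λ.0) ((λ.0) (λ.λ.1 0) (λ.λ.λ.0 1)) ((λ.(λ.λ.λ.1) (λ.0)) (λ.λ.0))
  →3  (λ.0) ((λ.0) (λ.λ.1 0) (λ.λ.λ.0 1)) ((λ.(λ.λ.λ.1) (λ.0)) (λ.λ.0))
  →4  (λ.0) (λ.λ.1 0) (λ.λ.λ.0 1) ((λ.(λ.λ.λ.1) (λ.0)) (λ.λ.0))
  →5  (λ.λ.1 0) (λ.λ.λ.0 1) ((λ.(λ.λ.λ.1) (λ.0)) (λ.λ.0))
  →6  (λ.(λ.λ.λ.0 1) 0) ((λ.(λ.λ.λ.1) (λ.0)) (λ.λ.0))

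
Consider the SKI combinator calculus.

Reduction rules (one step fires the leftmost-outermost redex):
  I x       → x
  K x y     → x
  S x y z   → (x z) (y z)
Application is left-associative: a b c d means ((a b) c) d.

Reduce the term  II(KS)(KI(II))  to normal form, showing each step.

  start: II(KS)(KI(II))
  →1  I(KS)(KI(II))
  →2  KS(KI(II))
  →3  S

Answer: normal form = S  (in 3 steps)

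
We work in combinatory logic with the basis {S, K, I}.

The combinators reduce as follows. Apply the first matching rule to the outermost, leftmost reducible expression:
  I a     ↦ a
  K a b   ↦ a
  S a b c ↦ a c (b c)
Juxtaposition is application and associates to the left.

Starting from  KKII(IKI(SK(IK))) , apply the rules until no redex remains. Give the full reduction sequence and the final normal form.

  start: KKII(IKI(SK(IK)))
  step 1: KI(IKI(SK(IK)))
  step 2: I

Answer: normal form = I  (in 2 steps)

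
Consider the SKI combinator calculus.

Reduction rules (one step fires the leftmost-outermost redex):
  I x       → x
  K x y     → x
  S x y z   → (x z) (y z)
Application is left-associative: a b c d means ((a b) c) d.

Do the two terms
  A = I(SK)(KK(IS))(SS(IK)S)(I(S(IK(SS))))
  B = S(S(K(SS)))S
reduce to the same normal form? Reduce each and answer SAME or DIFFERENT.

Answer: SAME — A ⇓ S(S(K(SS)))S, B ⇓ S(S(K(SS)))S

Working:
Term A:
  start: I(SK)(KK(IS))(SS(IK)S)(I(S(IK(SS))))
  [1] SK(KK(IS))(SS(IK)S)(I(S(IK(SS))))
  [2] K(SS(IK)S)(KK(IS)(SS(IK)S))(I(S(IK(SS))))
  [3] SS(IK)S(I(S(IK(SS))))
  [4] SS(IKS)(I(S(IK(SS))))
  [5] S(I(S(IK(SS))))(IKS(I(S(IK(SS)))))
  [6] S(S(IK(SS)))(IKS(I(S(IK(SS)))))
  [7] S(S(K(SS)))(IKS(I(S(IK(SS)))))
  [8] S(S(K(SS)))(KS(I(S(IK(SS)))))
  [9] S(S(K(SS)))S

Term B:
  start: S(S(K(SS)))S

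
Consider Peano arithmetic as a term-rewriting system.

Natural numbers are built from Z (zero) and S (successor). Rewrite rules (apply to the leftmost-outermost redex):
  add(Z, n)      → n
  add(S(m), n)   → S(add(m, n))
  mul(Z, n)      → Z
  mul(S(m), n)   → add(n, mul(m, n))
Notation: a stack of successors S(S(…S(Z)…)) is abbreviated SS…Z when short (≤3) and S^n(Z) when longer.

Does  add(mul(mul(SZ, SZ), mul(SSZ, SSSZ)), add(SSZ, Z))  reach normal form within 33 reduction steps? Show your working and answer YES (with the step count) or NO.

Answer: NO — after 33 steps the term is S(S(S(S(S(S(S(S(add(Z, Z))))))))), not yet normal

Working:
  start: add(mul(mul(SZ, SZ), mul(SSZ, SSSZ)), add(SSZ, Z))
  step 1: add(mul(add(SZ, mul(Z, SZ)), mul(SSZ, SSSZ)), add(SSZ, Z))
  step 2: add(mul(S(add(Z, mul(Z, SZ))), mul(SSZ, SSSZ)), add(SSZ, Z))
  step 3: add(add(mul(SSZ, SSSZ), mul(add(Z, mul(Z, SZ)), mul(SSZ, SSSZ))), add(SSZ, Z))
  step 4: add(add(add(SSSZ, mul(SZ, SSSZ)), mul(add(Z, mul(Z, SZ)), mul(SSZ, SSSZ))), add(SSZ, Z))
  step 5: add(add(S(add(SSZ, mul(SZ, SSSZ))), mul(add(Z, mul(Z, SZ)), mul(SSZ, SSSZ))), add(SSZ, Z))
  step 6: add(S(add(add(SSZ, mul(SZ, SSSZ)), mul(add(Z, mul(Z, SZ)), mul(SSZ, SSSZ)))), add(SSZ, Z))
  step 7: S(add(add(add(SSZ, mul(SZ, SSSZ)), mul(add(Z, mul(Z, SZ)), mul(SSZ, SSSZ))), add(SSZ, Z)))
  step 8: S(add(add(S(add(SZ, mul(SZ, SSSZ))), mul(add(Z, mul(Z, SZ)), mul(SSZ, SSSZ))), add(SSZ, Z)))
  step 9: S(add(S(add(add(SZ, mul(SZ, SSSZ)), mul(add(Z, mul(Z, SZ)), mul(SSZ, SSSZ)))), add(SSZ, Z)))
  step 10: S(S(add(add(add(SZ, mul(SZ, SSSZ)), mul(add(Z, mul(Z, SZ)), mul(SSZ, SSSZ))), add(SSZ, Z))))
  step 11: S(S(add(add(S(add(Z, mul(SZ, SSSZ))), mul(add(Z, mul(Z, SZ)), mul(SSZ, SSSZ))), add(SSZ, Z))))
  step 12: S(S(add(S(add(add(Z, mul(SZ, SSSZ)), mul(add(Z, mul(Z, SZ)), mul(SSZ, SSSZ)))), add(SSZ, Z))))
  step 13: S(S(S(add(add(add(Z, mul(SZ, SSSZ)), mul(add(Z, mul(Z, SZ)), mul(SSZ, SSSZ))), add(SSZ, Z)))))
  step 14: S(S(S(add(add(mul(SZ, SSSZ), mul(add(Z, mul(Z, SZ)), mul(SSZ, SSSZ))), add(SSZ, Z)))))
  step 15: S(S(S(add(add(add(SSSZ, mul(Z, SSSZ)), mul(add(Z, mul(Z, SZ)), mul(SSZ, SSSZ))), add(SSZ, Z)))))
  step 16: S(S(S(add(add(S(add(SSZ, mul(Z, SSSZ))), mul(add(Z, mul(Z, SZ)), mul(SSZ, SSSZ))), add(SSZ, Z)))))
  step 17: S(S(S(add(S(add(add(SSZ, mul(Z, SSSZ)), mul(add(Z, mul(Z, SZ)), mul(SSZ, SSSZ)))), add(SSZ, Z)))))
  step 18: S(S(S(S(add(add(add(SSZ, mul(Z, SSSZ)), mul(add(Z, mul(Z, SZ)), mul(SSZ, SSSZ))), add(SSZ, Z))))))
  step 19: S(S(S(S(add(add(S(add(SZ, mul(Z, SSSZ))), mul(add(Z, mul(Z, SZ)), mul(SSZ, SSSZ))), add(SSZ, Z))))))
  step 20: S(S(S(S(add(S(add(add(SZ, mul(Z, SSSZ)), mul(add(Z, mul(Z, SZ)), mul(SSZ, SSSZ)))), add(SSZ, Z))))))
  step 21: S(S(S(S(S(add(add(add(SZ, mul(Z, SSSZ)), mul(add(Z, mul(Z, SZ)), mul(SSZ, SSSZ))), add(SSZ, Z)))))))
  step 22: S(S(S(S(S(add(add(S(add(Z, mul(Z, SSSZ))), mul(add(Z, mul(Z, SZ)), mul(SSZ, SSSZ))), add(SSZ, Z)))))))
  step 23: S(S(S(S(S(add(S(add(add(Z, mul(Z, SSSZ)), mul(add(Z, mul(Z, SZ)), mul(SSZ, SSSZ)))), add(SSZ, Z)))))))
  step 24: S(S(S(S(S(S(add(add(add(Z, mul(Z, SSSZ)), mul(add(Z, mul(Z, SZ)), mul(SSZ, SSSZ))), add(SSZ, Z))))))))
  step 25: S(S(S(S(S(S(add(add(mul(Z, SSSZ), mul(add(Z, mul(Z, SZ)), mul(SSZ, SSSZ))), add(SSZ, Z))))))))
  step 26: S(S(S(S(S(S(add(add(Z, mul(add(Z, mul(Z, SZ)), mul(SSZ, SSSZ))), add(SSZ, Z))))))))
  step 27: S(S(S(S(S(S(add(mul(add(Z, mul(Z, SZ)), mul(SSZ, SSSZ)), add(SSZ, Z))))))))
  step 28: S(S(S(S(S(S(add(mul(mul(Z, SZ), mul(SSZ, SSSZ)), add(SSZ, Z))))))))
  step 29: S(S(S(S(S(S(add(mul(Z, mul(SSZ, SSSZ)), add(SSZ, Z))))))))
  step 30: S(S(S(S(S(S(add(Z, add(SSZ, Z))))))))
  step 31: S(S(S(S(S(S(add(SSZ, Z)))))))
  step 32: S(S(S(S(S(S(S(add(SZ, Z))))))))
  step 33: S(S(S(S(S(S(S(S(add(Z, Z)))))))))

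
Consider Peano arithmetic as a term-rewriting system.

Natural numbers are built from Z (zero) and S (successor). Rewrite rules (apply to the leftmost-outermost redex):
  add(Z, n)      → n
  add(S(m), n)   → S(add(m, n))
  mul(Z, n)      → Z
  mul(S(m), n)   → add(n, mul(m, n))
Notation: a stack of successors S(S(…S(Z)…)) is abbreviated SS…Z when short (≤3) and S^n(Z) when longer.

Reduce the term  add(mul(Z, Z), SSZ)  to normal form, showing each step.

  start: add(mul(Z, Z), SSZ)
  →1  add(Z, SSZ)
  →2  SSZ

Answer: normal form = SSZ  (in 2 steps)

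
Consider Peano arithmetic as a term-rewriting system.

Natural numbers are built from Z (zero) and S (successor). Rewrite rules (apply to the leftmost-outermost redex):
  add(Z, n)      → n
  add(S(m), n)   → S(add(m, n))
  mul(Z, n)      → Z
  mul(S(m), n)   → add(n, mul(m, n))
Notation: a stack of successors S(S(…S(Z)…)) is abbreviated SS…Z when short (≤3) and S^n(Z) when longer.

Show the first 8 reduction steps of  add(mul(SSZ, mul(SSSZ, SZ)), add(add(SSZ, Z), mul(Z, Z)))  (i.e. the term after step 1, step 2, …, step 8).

Answer: after 8 steps: S(add(add(S(add(Z, mul(SZ, SZ))), mul(SZ, mul(SSSZ, SZ))), add(add(SSZ, Z), mul(Z, Z))))

Derivation:
  start: add(mul(SSZ, mul(SSSZ, SZ)), add(add(SSZ, Z), mul(Z, Z)))
  [1] add(add(mul(SSSZ, SZ), mul(SZ, mul(SSSZ, SZ))), add(add(SSZ, Z), mul(Z, Z)))
  [2] add(add(add(SZ, mul(SSZ, SZ)), mul(SZ, mul(SSSZ, SZ))), add(add(SSZ, Z), mul(Z, Z)))
  [3] add(add(S(add(Z, mul(SSZ, SZ))), mul(SZ, mul(SSSZ, SZ))), add(add(SSZ, Z), mul(Z, Z)))
  [4] add(S(add(add(Z, mul(SSZ, SZ)), mul(SZ, mul(SSSZ, SZ)))), add(add(SSZ, Z), mul(Z, Z)))
  [5] S(add(add(add(Z, mul(SSZ, SZ)), mul(SZ, mul(SSSZ, SZ))), add(add(SSZ, Z), mul(Z, Z))))
  [6] S(add(add(mul(SSZ, SZ), mul(SZ, mul(SSSZ, SZ))), add(add(SSZ, Z), mul(Z, Z))))
  [7] S(add(add(add(SZ, mul(SZ, SZ)), mul(SZ, mul(SSSZ, SZ))), add(add(SSZ, Z), mul(Z, Z))))
  [8] S(add(add(S(add(Z, mul(SZ, SZ))), mul(SZ, mul(SSSZ, SZ))), add(add(SSZ, Z), mul(Z, Z))))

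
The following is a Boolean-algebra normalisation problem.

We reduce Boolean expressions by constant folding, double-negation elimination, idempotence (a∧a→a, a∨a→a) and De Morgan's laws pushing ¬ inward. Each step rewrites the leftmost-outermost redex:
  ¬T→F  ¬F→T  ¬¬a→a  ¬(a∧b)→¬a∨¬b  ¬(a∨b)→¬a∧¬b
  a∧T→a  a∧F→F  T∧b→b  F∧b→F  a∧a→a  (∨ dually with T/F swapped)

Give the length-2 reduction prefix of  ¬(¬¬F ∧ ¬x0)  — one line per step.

  start: ¬(¬¬F ∧ ¬x0)
  →1  ¬¬¬F ∨ ¬¬x0
  →2  ¬F ∨ ¬¬x0

Answer: after 2 steps: ¬F ∨ ¬¬x0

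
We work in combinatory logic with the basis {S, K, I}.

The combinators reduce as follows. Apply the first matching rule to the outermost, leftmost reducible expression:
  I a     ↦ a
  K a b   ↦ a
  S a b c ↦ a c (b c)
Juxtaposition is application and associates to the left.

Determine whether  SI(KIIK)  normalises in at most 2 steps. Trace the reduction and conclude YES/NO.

Answer: YES — reaches normal form SIK in 2 ≤ 2 steps

Working:
  start: SI(KIIK)
  →1  SI(IK)
  →2  SIK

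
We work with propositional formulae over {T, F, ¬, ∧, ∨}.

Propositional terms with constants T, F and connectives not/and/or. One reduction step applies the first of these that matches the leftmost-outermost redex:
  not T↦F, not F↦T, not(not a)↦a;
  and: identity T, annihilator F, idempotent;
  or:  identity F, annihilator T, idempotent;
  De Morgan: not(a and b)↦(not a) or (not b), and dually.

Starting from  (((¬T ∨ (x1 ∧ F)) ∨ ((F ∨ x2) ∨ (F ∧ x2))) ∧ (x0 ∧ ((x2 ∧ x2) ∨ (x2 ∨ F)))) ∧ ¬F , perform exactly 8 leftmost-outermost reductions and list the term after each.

  start: (((¬T ∨ (x1 ∧ F)) ∨ ((F ∨ x2) ∨ (F ∧ x2))) ∧ (x0 ∧ ((x2 ∧ x2) ∨ (x2 ∨ F)))) ∧ ¬F
  →1  (((F ∨ (x1 ∧ F)) ∨ ((F ∨ x2) ∨ (F ∧ x2))) ∧ (x0 ∧ ((x2 ∧ x2) ∨ (x2 ∨ F)))) ∧ ¬F
  →2  (((x1 ∧ F) ∨ ((F ∨ x2) ∨ (F ∧ x2))) ∧ (x0 ∧ ((x2 ∧ x2) ∨ (x2 ∨ F)))) ∧ ¬F
  →3  ((F ∨ ((F ∨ x2) ∨ (F ∧ x2))) ∧ (x0 ∧ ((x2 ∧ x2) ∨ (x2 ∨ F)))) ∧ ¬F
  →4  (((F ∨ x2) ∨ (F ∧ x2)) ∧ (x0 ∧ ((x2 ∧ x2) ∨ (x2 ∨ F)))) ∧ ¬F
  →5  ((x2 ∨ (F ∧ x2)) ∧ (x0 ∧ ((x2 ∧ x2) ∨ (x2 ∨ F)))) ∧ ¬F
  →6  ((x2 ∨ F) ∧ (x0 ∧ ((x2 ∧ x2) ∨ (x2 ∨ F)))) ∧ ¬F
  →7  (x2 ∧ (x0 ∧ ((x2 ∧ x2) ∨ (x2 ∨ F)))) ∧ ¬F
  →8  (x2 ∧ (x0 ∧ (x2 ∨ (x2 ∨ F)))) ∧ ¬F

Answer: after 8 steps: (x2 ∧ (x0 ∧ (x2 ∨ (x2 ∨ F)))) ∧ ¬F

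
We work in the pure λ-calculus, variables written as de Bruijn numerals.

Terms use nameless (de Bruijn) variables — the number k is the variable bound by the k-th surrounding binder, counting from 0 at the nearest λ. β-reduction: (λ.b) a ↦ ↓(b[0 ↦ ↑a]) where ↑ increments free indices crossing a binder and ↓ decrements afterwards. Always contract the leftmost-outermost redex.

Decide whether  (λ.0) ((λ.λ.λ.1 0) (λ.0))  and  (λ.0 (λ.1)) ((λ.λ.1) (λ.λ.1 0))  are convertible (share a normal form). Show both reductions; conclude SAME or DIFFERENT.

Answer: SAME — A ⇓ λ.λ.1 0, B ⇓ λ.λ.1 0

Reduction:
Term A:
  start: (λ.0) ((λ.λ.λ.1 0) (λ.0))
  step 1: (λ.λ.λ.1 0) (λ.0)
  step 2: λ.λ.1 0

Term B:
  start: (λ.0 (λ.1)) ((λ.λ.1) (λ.λ.1 0))
  step 1: (λ.λ.1) (λ.λ.1 0) (λ.(λ.λ.1) (λ.λ.1 0))
  step 2: (λ.λ.λ.1 0) (λ.(λ.λ.1) (λ.λ.1 0))
  step 3: λ.λ.1 0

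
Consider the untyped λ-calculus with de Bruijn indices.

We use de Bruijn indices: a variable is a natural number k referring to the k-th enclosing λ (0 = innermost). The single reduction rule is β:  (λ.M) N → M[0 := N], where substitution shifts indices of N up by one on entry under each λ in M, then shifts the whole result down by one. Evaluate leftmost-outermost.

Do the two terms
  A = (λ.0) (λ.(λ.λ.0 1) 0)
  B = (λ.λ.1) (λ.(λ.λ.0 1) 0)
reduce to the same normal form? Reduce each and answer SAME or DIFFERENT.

Answer: DIFFERENT — A ⇓ λ.λ.0 1, B ⇓ λ.λ.λ.0 1

Reduction:
Term A:
  start: (λ.0) (λ.(λ.λ.0 1) 0)
  →1  λ.(λ.λ.0 1) 0
  →2  λ.λ.0 1

Term B:
  start: (λ.λ.1) (λ.(λ.λ.0 1) 0)
  →1  λ.λ.(λ.λ.0 1) 0
  →2  λ.λ.λ.0 1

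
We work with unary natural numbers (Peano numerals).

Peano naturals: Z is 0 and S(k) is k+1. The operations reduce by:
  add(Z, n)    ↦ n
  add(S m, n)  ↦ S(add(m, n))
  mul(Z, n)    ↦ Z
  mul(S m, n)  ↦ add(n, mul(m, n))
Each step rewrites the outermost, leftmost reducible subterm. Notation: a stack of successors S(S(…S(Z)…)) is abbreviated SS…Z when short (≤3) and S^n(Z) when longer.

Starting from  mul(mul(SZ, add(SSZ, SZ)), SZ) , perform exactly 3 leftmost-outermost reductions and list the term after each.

Answer: after 3 steps: mul(S(add(add(SZ, SZ), mul(Z, add(SSZ, SZ)))), SZ)

Working:
  start: mul(mul(SZ, add(SSZ, SZ)), SZ)
  [1] mul(add(add(SSZ, SZ), mul(Z, add(SSZ, SZ))), SZ)
  [2] mul(add(S(add(SZ, SZ)), mul(Z, add(SSZ, SZ))), SZ)
  [3] mul(S(add(add(SZ, SZ), mul(Z, add(SSZ, SZ)))), SZ)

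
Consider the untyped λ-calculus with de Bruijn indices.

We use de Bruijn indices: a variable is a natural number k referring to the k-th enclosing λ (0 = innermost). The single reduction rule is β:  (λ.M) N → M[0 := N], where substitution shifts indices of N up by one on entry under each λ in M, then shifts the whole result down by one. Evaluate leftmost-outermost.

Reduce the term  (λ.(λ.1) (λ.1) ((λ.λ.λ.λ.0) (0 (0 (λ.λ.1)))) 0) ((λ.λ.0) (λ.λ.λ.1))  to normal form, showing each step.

  start: (λ.(λ.1) (λ.1) ((λ.λ.λ.λ.0) (0 (0 (λ.λ.1)))) 0) ((λ.λ.0) (λ.λ.λ.1))
  [1] (λ.(λ.λ.0) (λ.λ.λ.1)) (λ.(λ.λ.0) (λ.λ.λ.1)) ((λ.λ.λ.λ.0) ((λ.λ.0) (λ.λ.λ.1) ((λ.λ.0) (λ.λ.λ.1) (λ.λ.1)))) ((λ.λ.0) (λ.λ.λ.1))
  [2] (λ.λ.0) (λ.λ.λ.1) ((λ.λ.λ.λ.0) ((λ.λ.0) (λ.λ.λ.1) ((λ.λ.0) (λ.λ.λ.1) (λ.λ.1)))) ((λ.λ.0) (λ.λ.λ.1))
  [3] (λ.0) ((λ.λ.λ.λ.0) ((λ.λ.0) (λ.λ.λ.1) ((λ.λ.0) (λ.λ.λ.1) (λ.λ.1)))) ((λ.λ.0) (λ.λ.λ.1))
  [4] (λ.λ.λ.λ.0) ((λ.λ.0) (λ.λ.λ.1) ((λ.λ.0) (λ.λ.λ.1) (λ.λ.1))) ((λ.λ.0) (λ.λ.λ.1))
  [5] (λ.λ.λ.0) ((λ.λ.0) (λ.λ.λ.1))
  [6] λ.λ.0

Answer: normal form = λ.λ.0  (in 6 steps)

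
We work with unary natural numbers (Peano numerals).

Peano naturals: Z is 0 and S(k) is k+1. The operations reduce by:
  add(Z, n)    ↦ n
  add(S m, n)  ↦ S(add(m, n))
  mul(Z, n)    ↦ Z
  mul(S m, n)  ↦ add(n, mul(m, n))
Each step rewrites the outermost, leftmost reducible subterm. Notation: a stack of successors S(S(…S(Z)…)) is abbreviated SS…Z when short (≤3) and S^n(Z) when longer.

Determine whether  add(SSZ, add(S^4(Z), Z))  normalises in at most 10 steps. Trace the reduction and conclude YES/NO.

  start: add(SSZ, add(S^4(Z), Z))
  [1] S(add(SZ, add(S^4(Z), Z)))
  [2] S(S(add(Z, add(S^4(Z), Z))))
  [3] S(S(add(S^4(Z), Z)))
  [4] S(S(S(add(SSSZ, Z))))
  [5] S(S(S(S(add(SSZ, Z)))))
  [6] S(S(S(S(S(add(SZ, Z))))))
  [7] S(S(S(S(S(S(add(Z, Z)))))))
  [8] S^6(Z)

Answer: YES — reaches normal form S^6(Z) in 8 ≤ 10 steps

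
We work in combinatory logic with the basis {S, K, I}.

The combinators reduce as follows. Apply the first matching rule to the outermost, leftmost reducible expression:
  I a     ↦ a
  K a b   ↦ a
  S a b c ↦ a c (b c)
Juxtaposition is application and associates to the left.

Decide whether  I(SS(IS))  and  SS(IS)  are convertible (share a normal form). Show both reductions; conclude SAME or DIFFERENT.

Term A:
  start: I(SS(IS))
  →1  SS(IS)
  →2  SSS

Term B:
  start: SS(IS)
  →1  SSS

Answer: SAME — A ⇓ SSS, B ⇓ SSS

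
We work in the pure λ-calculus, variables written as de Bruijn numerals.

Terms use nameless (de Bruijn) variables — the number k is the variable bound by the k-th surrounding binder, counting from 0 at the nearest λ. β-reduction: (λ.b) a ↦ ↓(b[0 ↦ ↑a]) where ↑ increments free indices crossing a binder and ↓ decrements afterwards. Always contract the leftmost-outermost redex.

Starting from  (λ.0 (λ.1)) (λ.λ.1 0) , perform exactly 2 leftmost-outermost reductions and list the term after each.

  start: (λ.0 (λ.1)) (λ.λ.1 0)
  →1  (λ.λ.1 0) (λ.λ.λ.1 0)
  →2  λ.(λ.λ.λ.1 0) 0

Answer: after 2 steps: λ.(λ.λ.λ.1 0) 0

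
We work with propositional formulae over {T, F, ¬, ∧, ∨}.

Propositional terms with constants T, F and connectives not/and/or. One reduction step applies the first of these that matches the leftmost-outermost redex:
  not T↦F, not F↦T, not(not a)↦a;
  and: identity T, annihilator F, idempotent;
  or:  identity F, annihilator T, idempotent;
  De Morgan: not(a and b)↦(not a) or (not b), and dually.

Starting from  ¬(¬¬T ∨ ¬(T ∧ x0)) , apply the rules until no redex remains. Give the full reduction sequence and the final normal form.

Answer: normal form = F  (in 4 steps)

Working:
  start: ¬(¬¬T ∨ ¬(T ∧ x0))
  step 1: ¬¬¬T ∧ ¬¬(T ∧ x0)
  step 2: ¬T ∧ ¬¬(T ∧ x0)
  step 3: F ∧ ¬¬(T ∧ x0)
  step 4: F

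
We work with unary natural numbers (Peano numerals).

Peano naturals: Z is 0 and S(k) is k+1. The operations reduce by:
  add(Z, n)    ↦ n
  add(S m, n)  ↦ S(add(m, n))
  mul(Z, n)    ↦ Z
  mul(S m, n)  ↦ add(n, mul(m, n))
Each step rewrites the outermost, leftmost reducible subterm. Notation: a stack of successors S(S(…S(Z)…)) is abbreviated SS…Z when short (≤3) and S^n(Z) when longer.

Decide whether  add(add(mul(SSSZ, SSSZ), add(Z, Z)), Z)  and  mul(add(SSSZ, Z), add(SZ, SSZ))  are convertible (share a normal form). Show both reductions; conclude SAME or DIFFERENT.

Term A:
  start: add(add(mul(SSSZ, SSSZ), add(Z, Z)), Z)
  step 1: add(add(add(SSSZ, mul(SSZ, SSSZ)), add(Z, Z)), Z)
  step 2: add(add(S(add(SSZ, mul(SSZ, SSSZ))), add(Z, Z)), Z)
  step 3: add(S(add(add(SSZ, mul(SSZ, SSSZ)), add(Z, Z))), Z)
  step 4: S(add(add(add(SSZ, mul(SSZ, SSSZ)), add(Z, Z)), Z))
  step 5: S(add(add(S(add(SZ, mul(SSZ, SSSZ))), add(Z, Z)), Z))
  step 6: S(add(S(add(add(SZ, mul(SSZ, SSSZ)), add(Z, Z))), Z))
  step 7: S(S(add(add(add(SZ, mul(SSZ, SSSZ)), add(Z, Z)), Z)))
  step 8: S(S(add(add(S(add(Z, mul(SSZ, SSSZ))), add(Z, Z)), Z)))
  step 9: S(S(add(S(add(add(Z, mul(SSZ, SSSZ)), add(Z, Z))), Z)))
  step 10: S(S(S(add(add(add(Z, mul(SSZ, SSSZ)), add(Z, Z)), Z))))
  step 11: S(S(S(add(add(mul(SSZ, SSSZ), add(Z, Z)), Z))))
  step 12: S(S(S(add(add(add(SSSZ, mul(SZ, SSSZ)), add(Z, Z)), Z))))
  step 13: S(S(S(add(add(S(add(SSZ, mul(SZ, SSSZ))), add(Z, Z)), Z))))
  step 14: S(S(S(add(S(add(add(SSZ, mul(SZ, SSSZ)), add(Z, Z))), Z))))
  step 15: S(S(S(S(add(add(add(SSZ, mul(SZ, SSSZ)), add(Z, Z)), Z)))))
  step 16: S(S(S(S(add(add(S(add(SZ, mul(SZ, SSSZ))), add(Z, Z)), Z)))))
  step 17: S(S(S(S(add(S(add(add(SZ, mul(SZ, SSSZ)), add(Z, Z))), Z)))))
  step 18: S(S(S(S(S(add(add(add(SZ, mul(SZ, SSSZ)), add(Z, Z)), Z))))))
  step 19: S(S(S(S(S(add(add(S(add(Z, mul(SZ, SSSZ))), add(Z, Z)), Z))))))
  step 20: S(S(S(S(S(add(S(add(add(Z, mul(SZ, SSSZ)), add(Z, Z))), Z))))))
  step 21: S(S(S(S(S(S(add(add(add(Z, mul(SZ, SSSZ)), add(Z, Z)), Z)))))))
  step 22: S(S(S(S(S(S(add(add(mul(SZ, SSSZ), add(Z, Z)), Z)))))))
  step 23: S(S(S(S(S(S(add(add(add(SSSZ, mul(Z, SSSZ)), add(Z, Z)), Z)))))))
  step 24: S(S(S(S(S(S(add(add(S(add(SSZ, mul(Z, SSSZ))), add(Z, Z)), Z)))))))
  step 25: S(S(S(S(S(S(add(S(add(add(SSZ, mul(Z, SSSZ)), add(Z, Z))), Z)))))))
  step 26: S(S(S(S(S(S(S(add(add(add(SSZ, mul(Z, SSSZ)), add(Z, Z)), Z))))))))
  step 27: S(S(S(S(S(S(S(add(add(S(add(SZ, mul(Z, SSSZ))), add(Z, Z)), Z))))))))
  step 28: S(S(S(S(S(S(S(add(S(add(add(SZ, mul(Z, SSSZ)), add(Z, Z))), Z))))))))
  step 29: S(S(S(S(S(S(S(S(add(add(add(SZ, mul(Z, SSSZ)), add(Z, Z)), Z)))))))))
  step 30: S(S(S(S(S(S(S(S(add(add(S(add(Z, mul(Z, SSSZ))), add(Z, Z)), Z)))))))))
  step 31: S(S(S(S(S(S(S(S(add(S(add(add(Z, mul(Z, SSSZ)), add(Z, Z))), Z)))))))))
  step 32: S(S(S(S(S(S(S(S(S(add(add(add(Z, mul(Z, SSSZ)), add(Z, Z)), Z))))))))))
  step 33: S(S(S(S(S(S(S(S(S(add(add(mul(Z, SSSZ), add(Z, Z)), Z))))))))))
  step 34: S(S(S(S(S(S(S(S(S(add(add(Z, add(Z, Z)), Z))))))))))
  step 35: S(S(S(S(S(S(S(S(S(add(add(Z, Z), Z))))))))))
  step 36: S(S(S(S(S(S(S(S(S(add(Z, Z))))))))))
  step 37: S^9(Z)

Term B:
  start: mul(add(SSSZ, Z), add(SZ, SSZ))
  step 1: mul(S(add(SSZ, Z)), add(SZ, SSZ))
  step 2: add(add(SZ, SSZ), mul(add(SSZ, Z), add(SZ, SSZ)))
  step 3: add(S(add(Z, SSZ)), mul(add(SSZ, Z), add(SZ, SSZ)))
  step 4: S(add(add(Z, SSZ), mul(add(SSZ, Z), add(SZ, SSZ))))
  step 5: S(add(SSZ, mul(add(SSZ, Z), add(SZ, SSZ))))
  step 6: S(S(add(SZ, mul(add(SSZ, Z), add(SZ, SSZ)))))
  step 7: S(S(S(add(Z, mul(add(SSZ, Z), add(SZ, SSZ))))))
  step 8: S(S(S(mul(add(SSZ, Z), add(SZ, SSZ)))))
  step 9: S(S(S(mul(S(add(SZ, Z)), add(SZ, SSZ)))))
  step 10: S(S(S(add(add(SZ, SSZ), mul(add(SZ, Z), add(SZ, SSZ))))))
  step 11: S(S(S(add(S(add(Z, SSZ)), mul(add(SZ, Z), add(SZ, SSZ))))))
  step 12: S(S(S(S(add(add(Z, SSZ), mul(add(SZ, Z), add(SZ, SSZ)))))))
  step 13: S(S(S(S(add(SSZ, mul(add(SZ, Z), add(SZ, SSZ)))))))
  step 14: S(S(S(S(S(add(SZ, mul(add(SZ, Z), add(SZ, SSZ))))))))
  step 15: S(S(S(S(S(S(add(Z, mul(add(SZ, Z), add(SZ, SSZ)))))))))
  step 16: S(S(S(S(S(S(mul(add(SZ, Z), add(SZ, SSZ))))))))
  step 17: S(S(S(S(S(S(mul(S(add(Z, Z)), add(SZ, SSZ))))))))
  step 18: S(S(S(S(S(S(add(add(SZ, SSZ), mul(add(Z, Z), add(SZ, SSZ)))))))))
  step 19: S(S(S(S(S(S(add(S(add(Z, SSZ)), mul(add(Z, Z), add(SZ, SSZ)))))))))
  step 20: S(S(S(S(S(S(S(add(add(Z, SSZ), mul(add(Z, Z), add(SZ, SSZ))))))))))
  step 21: S(S(S(S(S(S(S(add(SSZ, mul(add(Z, Z), add(SZ, SSZ))))))))))
  step 22: S(S(S(S(S(S(S(S(add(SZ, mul(add(Z, Z), add(SZ, SSZ)))))))))))
  step 23: S(S(S(S(S(S(S(S(S(add(Z, mul(add(Z, Z), add(SZ, SSZ))))))))))))
  step 24: S(S(S(S(S(S(S(S(S(mul(add(Z, Z), add(SZ, SSZ)))))))))))
  step 25: S(S(S(S(S(S(S(S(S(mul(Z, add(SZ, SSZ)))))))))))
  step 26: S^9(Z)

Answer: SAME — A ⇓ S^9(Z), B ⇓ S^9(Z)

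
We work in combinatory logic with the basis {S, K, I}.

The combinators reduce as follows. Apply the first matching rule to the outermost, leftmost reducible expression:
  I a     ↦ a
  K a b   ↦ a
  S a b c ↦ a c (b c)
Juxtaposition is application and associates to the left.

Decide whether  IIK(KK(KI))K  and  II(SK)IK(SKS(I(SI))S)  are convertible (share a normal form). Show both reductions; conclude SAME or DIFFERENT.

Answer: DIFFERENT — A ⇓ K, B ⇓ K(SIS)

Working:
Term A:
  start: IIK(KK(KI))K
  →1  IK(KK(KI))K
  →2  K(KK(KI))K
  →3  KK(KI)
  →4  K

Term B:
  start: II(SK)IK(SKS(I(SI))S)
  →1  I(SK)IK(SKS(I(SI))S)
  →2  SKIK(SKS(I(SI))S)
  →3  KK(IK)(SKS(I(SI))S)
  →4  K(SKS(I(SI))S)
  →5  K(K(I(SI))(S(I(SI)))S)
  →6  K(I(SI)S)
  →7  K(SIS)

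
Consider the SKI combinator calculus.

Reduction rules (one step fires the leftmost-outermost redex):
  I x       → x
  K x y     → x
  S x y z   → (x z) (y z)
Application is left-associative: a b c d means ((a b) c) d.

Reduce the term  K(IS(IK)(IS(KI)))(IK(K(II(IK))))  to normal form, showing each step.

Answer: normal form = SK(S(KI))  (in 4 steps)

Reduction:
  start: K(IS(IK)(IS(KI)))(IK(K(II(IK))))
  →1  IS(IK)(IS(KI))
  →2  S(IK)(IS(KI))
  →3  SK(IS(KI))
  →4  SK(S(KI))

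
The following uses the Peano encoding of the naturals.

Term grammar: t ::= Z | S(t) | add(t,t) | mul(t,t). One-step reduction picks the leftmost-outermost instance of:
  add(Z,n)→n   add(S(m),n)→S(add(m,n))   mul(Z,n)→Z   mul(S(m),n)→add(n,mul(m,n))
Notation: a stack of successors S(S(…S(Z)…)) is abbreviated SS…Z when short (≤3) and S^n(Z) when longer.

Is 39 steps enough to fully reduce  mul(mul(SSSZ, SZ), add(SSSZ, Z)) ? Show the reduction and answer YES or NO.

Answer: YES — reaches normal form S^9(Z) in 38 ≤ 39 steps

Reduction:
  start: mul(mul(SSSZ, SZ), add(SSSZ, Z))
  →1  mul(add(SZ, mul(SSZ, SZ)), add(SSSZ, Z))
  →2  mul(S(add(Z, mul(SSZ, SZ))), add(SSSZ, Z))
  →3  add(add(SSSZ, Z), mul(add(Z, mul(SSZ, SZ)), add(SSSZ, Z)))
  →4  add(S(add(SSZ, Z)), mul(add(Z, mul(SSZ, SZ)), add(SSSZ, Z)))
  →5  S(add(add(SSZ, Z), mul(add(Z, mul(SSZ, SZ)), add(SSSZ, Z))))
  →6  S(add(S(add(SZ, Z)), mul(add(Z, mul(SSZ, SZ)), add(SSSZ, Z))))
  →7  S(S(add(add(SZ, Z), mul(add(Z, mul(SSZ, SZ)), add(SSSZ, Z)))))
  →8  S(S(add(S(add(Z, Z)), mul(add(Z, mul(SSZ, SZ)), add(SSSZ, Z)))))
  →9  S(S(S(add(add(Z, Z), mul(add(Z, mul(SSZ, SZ)), add(SSSZ, Z))))))
  →10  S(S(S(add(Z, mul(add(Z, mul(SSZ, SZ)), add(SSSZ, Z))))))
  →11  S(S(S(mul(add(Z, mul(SSZ, SZ)), add(SSSZ, Z)))))
  →12  S(S(S(mul(mul(SSZ, SZ), add(SSSZ, Z)))))
  →13  S(S(S(mul(add(SZ, mul(SZ, SZ)), add(SSSZ, Z)))))
  →14  S(S(S(mul(S(add(Z, mul(SZ, SZ))), add(SSSZ, Z)))))
  →15  S(S(S(add(add(SSSZ, Z), mul(add(Z, mul(SZ, SZ)), add(SSSZ, Z))))))
  →16  S(S(S(add(S(add(SSZ, Z)), mul(add(Z, mul(SZ, SZ)), add(SSSZ, Z))))))
  →17  S(S(S(S(add(add(SSZ, Z), mul(add(Z, mul(SZ, SZ)), add(SSSZ, Z)))))))
  →18  S(S(S(S(add(S(add(SZ, Z)), mul(add(Z, mul(SZ, SZ)), add(SSSZ, Z)))))))
  →19  S(S(S(S(S(add(add(SZ, Z), mul(add(Z, mul(SZ, SZ)), add(SSSZ, Z))))))))
  →20  S(S(S(S(S(add(S(add(Z, Z)), mul(add(Z, mul(SZ, SZ)), add(SSSZ, Z))))))))
  →21  S(S(S(S(S(S(add(add(Z, Z), mul(add(Z, mul(SZ, SZ)), add(SSSZ, Z)))))))))
  →22  S(S(S(S(S(S(add(Z, mul(add(Z, mul(SZ, SZ)), add(SSSZ, Z)))))))))
  →23  S(S(S(S(S(S(mul(add(Z, mul(SZ, SZ)), add(SSSZ, Z))))))))
  →24  S(S(S(S(S(S(mul(mul(SZ, SZ), add(SSSZ, Z))))))))
  →25  S(S(S(S(S(S(mul(add(SZ, mul(Z, SZ)), add(SSSZ, Z))))))))
  →26  S(S(S(S(S(S(mul(S(add(Z, mul(Z, SZ))), add(SSSZ, Z))))))))
  →27  S(S(S(S(S(S(add(add(SSSZ, Z), mul(add(Z, mul(Z, SZ)), add(SSSZ, Z)))))))))
  →28  S(S(S(S(S(S(add(S(add(SSZ, Z)), mul(add(Z, mul(Z, SZ)), add(SSSZ, Z)))))))))
  →29  S(S(S(S(S(S(S(add(add(SSZ, Z), mul(add(Z, mul(Z, SZ)), add(SSSZ, Z))))))))))
  →30  S(S(S(S(S(S(S(add(S(add(SZ, Z)), mul(add(Z, mul(Z, SZ)), add(SSSZ, Z))))))))))
  →31  S(S(S(S(S(S(S(S(add(add(SZ, Z), mul(add(Z, mul(Z, SZ)), add(SSSZ, Z)))))))))))
  →32  S(S(S(S(S(S(S(S(add(S(add(Z, Z)), mul(add(Z, mul(Z, SZ)), add(SSSZ, Z)))))))))))
  →33  S(S(S(S(S(S(S(S(S(add(add(Z, Z), mul(add(Z, mul(Z, SZ)), add(SSSZ, Z))))))))))))
  →34  S(S(S(S(S(S(S(S(S(add(Z, mul(add(Z, mul(Z, SZ)), add(SSSZ, Z))))))))))))
  →35  S(S(S(S(S(S(S(S(S(mul(add(Z, mul(Z, SZ)), add(SSSZ, Z)))))))))))
  →36  S(S(S(S(S(S(S(S(S(mul(mul(Z, SZ), add(SSSZ, Z)))))))))))
  →37  S(S(S(S(S(S(S(S(S(mul(Z, add(SSSZ, Z)))))))))))
  →38  S^9(Z)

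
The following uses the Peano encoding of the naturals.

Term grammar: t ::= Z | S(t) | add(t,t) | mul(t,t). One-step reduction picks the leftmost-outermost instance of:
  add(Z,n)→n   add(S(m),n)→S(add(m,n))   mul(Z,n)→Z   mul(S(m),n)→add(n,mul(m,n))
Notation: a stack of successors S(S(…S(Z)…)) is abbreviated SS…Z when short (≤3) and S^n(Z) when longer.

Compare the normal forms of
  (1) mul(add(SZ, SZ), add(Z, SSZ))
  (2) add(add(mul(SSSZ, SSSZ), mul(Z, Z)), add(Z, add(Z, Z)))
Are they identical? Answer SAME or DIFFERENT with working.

Answer: DIFFERENT — A ⇓ S^4(Z), B ⇓ S^9(Z)

Derivation:
Term A:
  start: mul(add(SZ, SZ), add(Z, SSZ))
  [1] mul(S(add(Z, SZ)), add(Z, SSZ))
  [2] add(add(Z, SSZ), mul(add(Z, SZ), add(Z, SSZ)))
  [3] add(SSZ, mul(add(Z, SZ), add(Z, SSZ)))
  [4] S(add(SZ, mul(add(Z, SZ), add(Z, SSZ))))
  [5] S(S(add(Z, mul(add(Z, SZ), add(Z, SSZ)))))
  [6] S(S(mul(add(Z, SZ), add(Z, SSZ))))
  [7] S(S(mul(SZ, add(Z, SSZ))))
  [8] S(S(add(add(Z, SSZ), mul(Z, add(Z, SSZ)))))
  [9] S(S(add(SSZ, mul(Z, add(Z, SSZ)))))
  [10] S(S(S(add(SZ, mul(Z, add(Z, SSZ))))))
  [11] S(S(S(S(add(Z, mul(Z, add(Z, SSZ)))))))
  [12] S(S(S(S(mul(Z, add(Z, SSZ))))))
  [13] S^4(Z)

Term B:
  start: add(add(mul(SSSZ, SSSZ), mul(Z, Z)), add(Z, add(Z, Z)))
  [1] add(add(add(SSSZ, mul(SSZ, SSSZ)), mul(Z, Z)), add(Z, add(Z, Z)))
  [2] add(add(S(add(SSZ, mul(SSZ, SSSZ))), mul(Z, Z)), add(Z, add(Z, Z)))
  [3] add(S(add(add(SSZ, mul(SSZ, SSSZ)), mul(Z, Z))), add(Z, add(Z, Z)))
  [4] S(add(add(add(SSZ, mul(SSZ, SSSZ)), mul(Z, Z)), add(Z, add(Z, Z))))
  [5] S(add(add(S(add(SZ, mul(SSZ, SSSZ))), mul(Z, Z)), add(Z, add(Z, Z))))
  [6] S(add(S(add(add(SZ, mul(SSZ, SSSZ)), mul(Z, Z))), add(Z, add(Z, Z))))
  [7] S(S(add(add(add(SZ, mul(SSZ, SSSZ)), mul(Z, Z)), add(Z, add(Z, Z)))))
  [8] S(S(add(add(S(add(Z, mul(SSZ, SSSZ))), mul(Z, Z)), add(Z, add(Z, Z)))))
  [9] S(S(add(S(add(add(Z, mul(SSZ, SSSZ)), mul(Z, Z))), add(Z, add(Z, Z)))))
  [10] S(S(S(add(add(add(Z, mul(SSZ, SSSZ)), mul(Z, Z)), add(Z, add(Z, Z))))))
  [11] S(S(S(add(add(mul(SSZ, SSSZ), mul(Z, Z)), add(Z, add(Z, Z))))))
  [12] S(S(S(add(add(add(SSSZ, mul(SZ, SSSZ)), mul(Z, Z)), add(Z, add(Z, Z))))))
  [13] S(S(S(add(add(S(add(SSZ, mul(SZ, SSSZ))), mul(Z, Z)), add(Z, add(Z, Z))))))
  [14] S(S(S(add(S(add(add(SSZ, mul(SZ, SSSZ)), mul(Z, Z))), add(Z, add(Z, Z))))))
  [15] S(S(S(S(add(add(add(SSZ, mul(SZ, SSSZ)), mul(Z, Z)), add(Z, add(Z, Z)))))))
  [16] S(S(S(S(add(add(S(add(SZ, mul(SZ, SSSZ))), mul(Z, Z)), add(Z, add(Z, Z)))))))
  [17] S(S(S(S(add(S(add(add(SZ, mul(SZ, SSSZ)), mul(Z, Z))), add(Z, add(Z, Z)))))))
  [18] S(S(S(S(S(add(add(add(SZ, mul(SZ, SSSZ)), mul(Z, Z)), add(Z, add(Z, Z))))))))
  [19] S(S(S(S(S(add(add(S(add(Z, mul(SZ, SSSZ))), mul(Z, Z)), add(Z, add(Z, Z))))))))
  [20] S(S(S(S(S(add(S(add(add(Z, mul(SZ, SSSZ)), mul(Z, Z))), add(Z, add(Z, Z))))))))
  [21] S(S(S(S(S(S(add(add(add(Z, mul(SZ, SSSZ)), mul(Z, Z)), add(Z, add(Z, Z)))))))))
  [22] S(S(S(S(S(S(add(add(mul(SZ, SSSZ), mul(Z, Z)), add(Z, add(Z, Z)))))))))
  [23] S(S(S(S(S(S(add(add(add(SSSZ, mul(Z, SSSZ)), mul(Z, Z)), add(Z, add(Z, Z)))))))))
  [24] S(S(S(S(S(S(add(add(S(add(SSZ, mul(Z, SSSZ))), mul(Z, Z)), add(Z, add(Z, Z)))))))))
  [25] S(S(S(S(S(S(add(S(add(add(SSZ, mul(Z, SSSZ)), mul(Z, Z))), add(Z, add(Z, Z)))))))))
  [26] S(S(S(S(S(S(S(add(add(add(SSZ, mul(Z, SSSZ)), mul(Z, Z)), add(Z, add(Z, Z))))))))))
  [27] S(S(S(S(S(S(S(add(add(S(add(SZ, mul(Z, SSSZ))), mul(Z, Z)), add(Z, add(Z, Z))))))))))
  [28] S(S(S(S(S(S(S(add(S(add(add(SZ, mul(Z, SSSZ)), mul(Z, Z))), add(Z, add(Z, Z))))))))))
  [29] S(S(S(S(S(S(S(S(add(add(add(SZ, mul(Z, SSSZ)), mul(Z, Z)), add(Z, add(Z, Z)))))))))))
  [30] S(S(S(S(S(S(S(S(add(add(S(add(Z, mul(Z, SSSZ))), mul(Z, Z)), add(Z, add(Z, Z)))))))))))
  [31] S(S(S(S(S(S(S(S(add(S(add(add(Z, mul(Z, SSSZ)), mul(Z, Z))), add(Z, add(Z, Z)))))))))))
  [32] S(S(S(S(S(S(S(S(S(add(add(add(Z, mul(Z, SSSZ)), mul(Z, Z)), add(Z, add(Z, Z))))))))))))
  [33] S(S(S(S(S(S(S(S(S(add(add(mul(Z, SSSZ), mul(Z, Z)), add(Z, add(Z, Z))))))))))))
  [34] S(S(S(S(S(S(S(S(S(add(add(Z, mul(Z, Z)), add(Z, add(Z, Z))))))))))))
  [35] S(S(S(S(S(S(S(S(S(add(mul(Z, Z), add(Z, add(Z, Z))))))))))))
  [36] S(S(S(S(S(S(S(S(S(add(Z, add(Z, add(Z, Z))))))))))))
  [37] S(S(S(S(S(S(S(S(S(add(Z, add(Z, Z)))))))))))
  [38] S(S(S(S(S(S(S(S(S(add(Z, Z))))))))))
  [39] S^9(Z)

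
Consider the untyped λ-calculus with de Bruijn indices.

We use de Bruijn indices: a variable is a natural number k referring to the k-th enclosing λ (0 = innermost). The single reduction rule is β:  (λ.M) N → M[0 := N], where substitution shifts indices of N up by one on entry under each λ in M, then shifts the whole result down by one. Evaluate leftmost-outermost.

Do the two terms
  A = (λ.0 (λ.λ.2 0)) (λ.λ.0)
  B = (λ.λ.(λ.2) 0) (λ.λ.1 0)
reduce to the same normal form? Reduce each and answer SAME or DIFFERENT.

Answer: DIFFERENT — A ⇓ λ.0, B ⇓ λ.λ.λ.1 0

Working:
Term A:
  start: (λ.0 (λ.λ.2 0)) (λ.λ.0)
  →1  (λ.λ.0) (λ.λ.(λ.λ.0) 0)
  →2  λ.0

Term B:
  start: (λ.λ.(λ.2) 0) (λ.λ.1 0)
  →1  λ.(λ.λ.λ.1 0) 0
  →2  λ.λ.λ.1 0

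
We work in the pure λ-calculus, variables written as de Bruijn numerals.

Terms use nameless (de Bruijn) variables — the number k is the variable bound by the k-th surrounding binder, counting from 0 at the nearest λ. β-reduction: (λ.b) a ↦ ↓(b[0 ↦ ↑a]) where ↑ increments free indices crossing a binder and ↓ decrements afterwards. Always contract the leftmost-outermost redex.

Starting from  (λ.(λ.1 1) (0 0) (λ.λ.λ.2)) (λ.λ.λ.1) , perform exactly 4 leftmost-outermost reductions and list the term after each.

  start: (λ.(λ.1 1) (0 0) (λ.λ.λ.2)) (λ.λ.λ.1)
  →1  (λ.(λ.λ.λ.1) (λ.λ.λ.1)) ((λ.λ.λ.1) (λ.λ.λ.1)) (λ.λ.λ.2)
  →2  (λ.λ.λ.1) (λ.λ.λ.1) (λ.λ.λ.2)
  →3  (λ.λ.1) (λ.λ.λ.2)
  →4  λ.λ.λ.λ.2

Answer: after 4 steps: λ.λ.λ.λ.2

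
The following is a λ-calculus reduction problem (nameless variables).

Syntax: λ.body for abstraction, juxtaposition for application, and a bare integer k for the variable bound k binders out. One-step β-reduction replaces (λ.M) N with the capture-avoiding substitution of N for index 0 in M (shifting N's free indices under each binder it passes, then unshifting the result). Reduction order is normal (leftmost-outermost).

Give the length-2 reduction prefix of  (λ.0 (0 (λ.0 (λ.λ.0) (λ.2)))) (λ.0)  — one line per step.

Answer: after 2 steps: (λ.0) (λ.0 (λ.λ.0) (λ.λ.0))

Reduction:
  start: (λ.0 (0 (λ.0 (λ.λ.0) (λ.2)))) (λ.0)
  step 1: (λ.0) ((λ.0) (λ.0 (λ.λ.0) (λ.λ.0)))
  step 2: (λ.0) (λ.0 (λ.λ.0) (λ.λ.0))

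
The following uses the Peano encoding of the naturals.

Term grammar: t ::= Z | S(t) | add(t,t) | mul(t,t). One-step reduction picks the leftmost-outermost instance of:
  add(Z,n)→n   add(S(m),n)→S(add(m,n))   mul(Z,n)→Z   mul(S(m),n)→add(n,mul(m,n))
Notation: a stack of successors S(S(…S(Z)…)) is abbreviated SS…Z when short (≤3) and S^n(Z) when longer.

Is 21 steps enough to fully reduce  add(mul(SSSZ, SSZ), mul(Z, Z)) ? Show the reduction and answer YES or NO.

Answer: YES — reaches normal form S^6(Z) in 21 ≤ 21 steps

Working:
  start: add(mul(SSSZ, SSZ), mul(Z, Z))
  →1  add(add(SSZ, mul(SSZ, SSZ)), mul(Z, Z))
  →2  add(S(add(SZ, mul(SSZ, SSZ))), mul(Z, Z))
  →3  S(add(add(SZ, mul(SSZ, SSZ)), mul(Z, Z)))
  →4  S(add(S(add(Z, mul(SSZ, SSZ))), mul(Z, Z)))
  →5  S(S(add(add(Z, mul(SSZ, SSZ)), mul(Z, Z))))
  →6  S(S(add(mul(SSZ, SSZ), mul(Z, Z))))
  →7  S(S(add(add(SSZ, mul(SZ, SSZ)), mul(Z, Z))))
  →8  S(S(add(S(add(SZ, mul(SZ, SSZ))), mul(Z, Z))))
  →9  S(S(S(add(add(SZ, mul(SZ, SSZ)), mul(Z, Z)))))
  →10  S(S(S(add(S(add(Z, mul(SZ, SSZ))), mul(Z, Z)))))
  →11  S(S(S(S(add(add(Z, mul(SZ, SSZ)), mul(Z, Z))))))
  →12  S(S(S(S(add(mul(SZ, SSZ), mul(Z, Z))))))
  →13  S(S(S(S(add(add(SSZ, mul(Z, SSZ)), mul(Z, Z))))))
  →14  S(S(S(S(add(S(add(SZ, mul(Z, SSZ))), mul(Z, Z))))))
  →15  S(S(S(S(S(add(add(SZ, mul(Z, SSZ)), mul(Z, Z)))))))
  →16  S(S(S(S(S(add(S(add(Z, mul(Z, SSZ))), mul(Z, Z)))))))
  →17  S(S(S(S(S(S(add(add(Z, mul(Z, SSZ)), mul(Z, Z))))))))
  →18  S(S(S(S(S(S(add(mul(Z, SSZ), mul(Z, Z))))))))
  →19  S(S(S(S(S(S(add(Z, mul(Z, Z))))))))
  →20  S(S(S(S(S(S(mul(Z, Z)))))))
  →21  S^6(Z)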